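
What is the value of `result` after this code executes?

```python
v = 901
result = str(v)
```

v = 901; result = '901'

'901'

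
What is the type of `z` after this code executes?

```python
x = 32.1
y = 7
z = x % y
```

float % int = float

float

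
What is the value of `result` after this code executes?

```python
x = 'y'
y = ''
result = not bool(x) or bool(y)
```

x = 'y'; y = ''; result = False

False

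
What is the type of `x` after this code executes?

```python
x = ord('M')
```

ord() returns int (code point)

int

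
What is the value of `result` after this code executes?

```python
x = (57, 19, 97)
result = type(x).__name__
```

x is tuple; result = 'tuple'

'tuple'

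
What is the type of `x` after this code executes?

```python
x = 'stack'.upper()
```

str.upper() returns str

str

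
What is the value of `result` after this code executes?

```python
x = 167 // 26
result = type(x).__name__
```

x is int; result = 'int'

'int'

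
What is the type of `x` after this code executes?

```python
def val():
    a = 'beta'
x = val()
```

Function without return returns None

NoneType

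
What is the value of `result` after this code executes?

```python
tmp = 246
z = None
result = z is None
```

tmp = 246; z = None; result = True

True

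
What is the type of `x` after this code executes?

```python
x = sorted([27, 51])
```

sorted() always returns list

list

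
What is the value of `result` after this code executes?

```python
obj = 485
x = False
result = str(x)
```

obj = 485; x = False; result = 'False'

'False'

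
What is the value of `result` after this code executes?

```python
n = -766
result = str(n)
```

n = -766; result = '-766'

'-766'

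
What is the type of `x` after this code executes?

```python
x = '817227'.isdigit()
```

str.isdigit() returns bool

bool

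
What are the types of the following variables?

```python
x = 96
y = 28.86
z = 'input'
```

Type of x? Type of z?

x is assigned a bare integer (no decimal point), so it is an int; z is assigned a quoted string literal, so it is a str

int, str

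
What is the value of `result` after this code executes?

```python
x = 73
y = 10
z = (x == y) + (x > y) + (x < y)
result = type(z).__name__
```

x is int; y is int; z is int; result = 'int'

'int'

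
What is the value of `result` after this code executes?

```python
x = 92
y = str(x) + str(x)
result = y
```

x = 92; y = '9292'; result = '9292'

'9292'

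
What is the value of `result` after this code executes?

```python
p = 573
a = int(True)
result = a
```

p = 573; a = 1; result = 1

1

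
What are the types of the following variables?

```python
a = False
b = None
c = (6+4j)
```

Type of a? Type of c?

a is assigned the constant False, which has type bool; c is assigned (6+4j), an int plus an imaginary literal (j suffix), which evaluates to complex

bool, complex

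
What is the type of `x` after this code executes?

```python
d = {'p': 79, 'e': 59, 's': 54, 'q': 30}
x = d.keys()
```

.keys() returns dict_keys view

dict_keys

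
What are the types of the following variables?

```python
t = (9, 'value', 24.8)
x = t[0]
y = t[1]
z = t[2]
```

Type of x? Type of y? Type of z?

tuple[0] is int; tuple[1] is str; tuple[2] is float

int, str, float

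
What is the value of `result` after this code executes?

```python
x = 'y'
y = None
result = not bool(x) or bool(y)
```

x = 'y'; y = None; result = False

False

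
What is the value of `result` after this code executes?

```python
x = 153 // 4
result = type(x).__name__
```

x is int; result = 'int'

'int'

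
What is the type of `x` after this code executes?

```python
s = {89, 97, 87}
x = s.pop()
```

Popping from set[int] returns int

int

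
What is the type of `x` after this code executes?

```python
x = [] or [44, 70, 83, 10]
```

'or' returns first truthy value (list)

list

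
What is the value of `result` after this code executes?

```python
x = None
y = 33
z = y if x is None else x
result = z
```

x = None; y = 33; z = 33; result = 33

33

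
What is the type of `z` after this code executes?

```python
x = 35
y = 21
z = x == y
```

Equality comparison returns bool

bool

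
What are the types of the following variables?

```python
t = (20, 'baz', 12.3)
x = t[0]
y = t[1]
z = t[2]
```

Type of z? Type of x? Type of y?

tuple[2] is float; tuple[0] is int; tuple[1] is str

float, int, str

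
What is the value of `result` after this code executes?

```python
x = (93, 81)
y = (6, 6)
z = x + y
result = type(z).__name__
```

x is tuple; y is tuple; z is tuple; result = 'tuple'

'tuple'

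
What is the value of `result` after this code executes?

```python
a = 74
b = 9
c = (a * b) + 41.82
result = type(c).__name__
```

a is int; b is int; c is float; result = 'float'

'float'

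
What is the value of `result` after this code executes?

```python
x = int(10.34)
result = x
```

x = 10; result = 10

10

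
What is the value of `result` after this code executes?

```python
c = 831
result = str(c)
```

c = 831; result = '831'

'831'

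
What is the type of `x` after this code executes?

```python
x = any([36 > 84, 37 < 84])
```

any() returns bool

bool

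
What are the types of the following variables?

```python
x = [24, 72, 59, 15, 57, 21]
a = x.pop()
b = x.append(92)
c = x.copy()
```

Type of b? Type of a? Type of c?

append() returns None; pop() returns element; copy() returns list

NoneType, int, list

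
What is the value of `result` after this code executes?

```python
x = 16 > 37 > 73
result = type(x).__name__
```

x is bool; result = 'bool'

'bool'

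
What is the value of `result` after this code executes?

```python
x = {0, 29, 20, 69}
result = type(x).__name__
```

x is set; result = 'set'

'set'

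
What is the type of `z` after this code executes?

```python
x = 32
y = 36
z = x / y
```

int / int = float

float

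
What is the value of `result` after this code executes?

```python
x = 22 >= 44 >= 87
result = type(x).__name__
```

x is bool; result = 'bool'

'bool'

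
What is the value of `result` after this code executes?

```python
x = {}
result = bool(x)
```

x = {}; result = False

False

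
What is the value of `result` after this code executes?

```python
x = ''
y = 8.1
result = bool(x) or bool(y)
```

x = ''; y = 8.1; result = True

True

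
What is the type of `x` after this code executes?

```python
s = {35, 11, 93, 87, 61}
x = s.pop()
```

Popping from set[int] returns int

int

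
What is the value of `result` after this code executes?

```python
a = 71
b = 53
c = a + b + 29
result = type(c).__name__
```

a is int; b is int; c is int; result = 'int'

'int'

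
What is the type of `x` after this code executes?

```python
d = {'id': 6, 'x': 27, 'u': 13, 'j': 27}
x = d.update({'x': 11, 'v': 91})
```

dict.update() returns None

NoneType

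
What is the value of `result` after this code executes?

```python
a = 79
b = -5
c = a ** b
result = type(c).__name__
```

a is int; b is int; c is float; result = 'float'

'float'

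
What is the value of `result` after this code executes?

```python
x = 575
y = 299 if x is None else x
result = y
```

x = 575; y = 575; result = 575

575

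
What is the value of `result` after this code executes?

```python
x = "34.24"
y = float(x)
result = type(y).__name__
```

x is str; y is float; result = 'float'

'float'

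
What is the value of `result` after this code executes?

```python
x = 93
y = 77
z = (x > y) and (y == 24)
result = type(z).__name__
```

x is int; y is int; z is bool; result = 'bool'

'bool'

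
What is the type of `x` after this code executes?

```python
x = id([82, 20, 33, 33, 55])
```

id() returns int

int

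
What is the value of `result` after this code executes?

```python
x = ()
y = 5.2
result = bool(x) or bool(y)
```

x = (); y = 5.2; result = True

True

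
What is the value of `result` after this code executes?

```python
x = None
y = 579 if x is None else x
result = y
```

x = None; y = 579; result = 579

579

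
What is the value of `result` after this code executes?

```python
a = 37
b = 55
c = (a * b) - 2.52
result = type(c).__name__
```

a is int; b is int; c is float; result = 'float'

'float'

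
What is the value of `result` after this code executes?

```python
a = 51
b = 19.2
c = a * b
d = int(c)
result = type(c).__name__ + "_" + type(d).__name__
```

a is int; b is float; c is float; d is int; result = 'float_int'

'float_int'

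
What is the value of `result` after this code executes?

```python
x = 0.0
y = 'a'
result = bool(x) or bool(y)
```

x = 0.0; y = 'a'; result = True

True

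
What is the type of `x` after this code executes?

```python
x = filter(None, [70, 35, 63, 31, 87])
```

filter() returns a filter object

filter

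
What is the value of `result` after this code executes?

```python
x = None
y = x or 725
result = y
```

x = None; y = 725; result = 725

725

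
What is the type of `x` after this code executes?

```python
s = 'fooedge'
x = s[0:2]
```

Slicing a str returns str

str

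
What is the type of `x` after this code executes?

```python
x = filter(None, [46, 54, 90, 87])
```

filter() returns a filter object

filter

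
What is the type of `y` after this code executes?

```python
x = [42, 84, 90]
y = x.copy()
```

list.copy() returns list

list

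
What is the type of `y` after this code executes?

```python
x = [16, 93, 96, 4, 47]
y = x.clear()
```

list.clear() returns None

NoneType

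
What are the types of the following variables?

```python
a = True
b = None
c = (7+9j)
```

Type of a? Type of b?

a is assigned the constant True, which has type bool; b is assigned None, whose type is NoneType

bool, NoneType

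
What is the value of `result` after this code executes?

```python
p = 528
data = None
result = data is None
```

p = 528; data = None; result = True

True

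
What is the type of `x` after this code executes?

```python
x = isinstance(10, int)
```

isinstance() returns bool

bool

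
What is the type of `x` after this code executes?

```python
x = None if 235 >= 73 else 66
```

235 >= 73 is True, so the if branch is taken

NoneType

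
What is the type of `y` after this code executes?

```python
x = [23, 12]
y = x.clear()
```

list.clear() returns None

NoneType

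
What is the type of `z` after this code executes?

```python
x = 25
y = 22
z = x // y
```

int // int = int

int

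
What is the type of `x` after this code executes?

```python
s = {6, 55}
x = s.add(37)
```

set.add() returns None (mutates in place)

NoneType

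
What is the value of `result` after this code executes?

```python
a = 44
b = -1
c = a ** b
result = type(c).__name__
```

a is int; b is int; c is float; result = 'float'

'float'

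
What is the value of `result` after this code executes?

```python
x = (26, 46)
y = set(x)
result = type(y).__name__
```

x is tuple; y is set; result = 'set'

'set'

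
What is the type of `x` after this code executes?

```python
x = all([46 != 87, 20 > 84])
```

all() returns bool

bool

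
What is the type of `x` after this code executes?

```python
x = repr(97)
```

repr() returns str

str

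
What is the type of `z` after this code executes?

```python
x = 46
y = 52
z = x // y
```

int // int = int

int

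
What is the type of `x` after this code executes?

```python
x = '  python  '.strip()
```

str.strip() returns str

str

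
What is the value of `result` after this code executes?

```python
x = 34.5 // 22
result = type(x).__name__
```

x is float; result = 'float'

'float'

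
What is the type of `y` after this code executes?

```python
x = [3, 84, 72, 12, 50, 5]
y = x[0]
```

Indexing list[int] returns int

int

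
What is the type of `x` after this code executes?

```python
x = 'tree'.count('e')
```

str.count() returns int

int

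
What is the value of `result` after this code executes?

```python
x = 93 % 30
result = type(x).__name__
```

x is int; result = 'int'

'int'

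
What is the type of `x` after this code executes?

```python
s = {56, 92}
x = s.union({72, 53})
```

set.union() returns a new set

set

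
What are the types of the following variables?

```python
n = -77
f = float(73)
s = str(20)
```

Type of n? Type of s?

n is assigned a bare integer (no decimal point), so it is an int; s is assigned the result of calling str(), which returns a str

int, str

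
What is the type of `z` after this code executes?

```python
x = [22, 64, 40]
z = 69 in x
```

'in' operator returns bool

bool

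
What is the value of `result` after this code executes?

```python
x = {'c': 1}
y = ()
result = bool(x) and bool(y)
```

x = {'c': 1}; y = (); result = False

False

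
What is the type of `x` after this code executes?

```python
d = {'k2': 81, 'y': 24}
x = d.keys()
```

.keys() returns dict_keys view

dict_keys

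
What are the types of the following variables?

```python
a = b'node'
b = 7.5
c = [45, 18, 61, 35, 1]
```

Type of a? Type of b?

a is assigned a bytes literal (b'...' prefix); b is assigned a number with a decimal point, so it is a float

bytes, float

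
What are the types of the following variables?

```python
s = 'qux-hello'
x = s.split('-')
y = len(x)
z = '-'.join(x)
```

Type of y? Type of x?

len() returns int; str.split() returns list

int, list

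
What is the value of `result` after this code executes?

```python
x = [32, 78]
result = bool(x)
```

x = [32, 78]; result = True

True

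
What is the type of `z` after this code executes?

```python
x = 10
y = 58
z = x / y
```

int / int = float

float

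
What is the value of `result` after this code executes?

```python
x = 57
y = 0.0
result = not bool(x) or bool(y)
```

x = 57; y = 0.0; result = False

False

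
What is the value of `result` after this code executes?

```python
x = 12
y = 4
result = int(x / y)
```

x = 12; y = 4; result = 3

3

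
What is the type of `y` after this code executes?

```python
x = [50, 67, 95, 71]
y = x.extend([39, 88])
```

list.extend() returns None

NoneType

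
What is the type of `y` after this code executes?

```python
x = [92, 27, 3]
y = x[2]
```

Indexing list[int] returns int

int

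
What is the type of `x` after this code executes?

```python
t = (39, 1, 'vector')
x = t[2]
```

Index 2 of tuple is a str literal

str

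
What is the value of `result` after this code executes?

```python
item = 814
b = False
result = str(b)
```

item = 814; b = False; result = 'False'

'False'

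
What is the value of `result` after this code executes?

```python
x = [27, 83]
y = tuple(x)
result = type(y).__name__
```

x is list; y is tuple; result = 'tuple'

'tuple'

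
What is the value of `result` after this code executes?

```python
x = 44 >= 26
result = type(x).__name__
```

x is bool; result = 'bool'

'bool'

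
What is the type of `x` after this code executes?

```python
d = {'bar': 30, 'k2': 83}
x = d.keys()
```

.keys() returns dict_keys view

dict_keys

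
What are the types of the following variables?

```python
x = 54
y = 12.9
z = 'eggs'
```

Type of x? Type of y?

x is assigned a bare integer (no decimal point), so it is an int; y is assigned a number with a decimal point, so it is a float

int, float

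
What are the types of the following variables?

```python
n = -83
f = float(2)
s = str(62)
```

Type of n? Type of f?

n is assigned a bare integer (no decimal point), so it is an int; f is assigned the result of calling float(), which returns a float

int, float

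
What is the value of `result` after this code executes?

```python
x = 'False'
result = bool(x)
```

x = 'False'; result = True

True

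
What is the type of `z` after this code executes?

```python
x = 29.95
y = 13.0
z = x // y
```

float // float = float

float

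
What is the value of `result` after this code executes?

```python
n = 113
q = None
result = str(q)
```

n = 113; q = None; result = 'None'

'None'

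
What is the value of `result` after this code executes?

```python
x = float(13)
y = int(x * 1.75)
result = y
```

x = 13.0; y = 22; result = 22

22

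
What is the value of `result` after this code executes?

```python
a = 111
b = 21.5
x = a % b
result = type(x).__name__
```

a is int; b is float; x is float; result = 'float'

'float'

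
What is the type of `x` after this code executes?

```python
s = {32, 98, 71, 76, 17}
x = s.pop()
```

Popping from set[int] returns int

int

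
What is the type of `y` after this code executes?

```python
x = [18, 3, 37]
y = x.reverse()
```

list.reverse() returns None

NoneType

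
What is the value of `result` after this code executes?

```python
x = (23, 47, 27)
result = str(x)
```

x = (23, 47, 27); result = '(23, 47, 27)'

'(23, 47, 27)'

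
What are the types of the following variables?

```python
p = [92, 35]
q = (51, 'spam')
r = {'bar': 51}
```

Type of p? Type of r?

p is assigned a list literal (square brackets); r is assigned a dict literal ({key: value})

list, dict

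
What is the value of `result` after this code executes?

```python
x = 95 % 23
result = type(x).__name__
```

x is int; result = 'int'

'int'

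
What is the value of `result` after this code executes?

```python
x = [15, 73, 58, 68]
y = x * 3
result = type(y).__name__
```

x is list; y is list; result = 'list'

'list'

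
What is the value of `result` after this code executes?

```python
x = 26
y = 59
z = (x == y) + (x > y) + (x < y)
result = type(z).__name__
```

x is int; y is int; z is int; result = 'int'

'int'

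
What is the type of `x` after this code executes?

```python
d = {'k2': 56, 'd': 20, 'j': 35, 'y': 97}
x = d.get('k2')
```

dict.get() returns value type when found

int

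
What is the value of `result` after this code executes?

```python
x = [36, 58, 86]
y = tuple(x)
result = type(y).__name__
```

x is list; y is tuple; result = 'tuple'

'tuple'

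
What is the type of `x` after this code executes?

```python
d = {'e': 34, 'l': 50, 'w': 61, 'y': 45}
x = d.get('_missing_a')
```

dict.get() returns None when key not found

NoneType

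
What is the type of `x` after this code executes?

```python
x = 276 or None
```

'or' returns first truthy value

int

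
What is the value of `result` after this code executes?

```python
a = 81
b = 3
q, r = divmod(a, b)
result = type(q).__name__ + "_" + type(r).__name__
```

a is int; b is int; q is int; r is int; result = 'int_int'

'int_int'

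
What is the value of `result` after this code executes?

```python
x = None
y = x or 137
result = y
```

x = None; y = 137; result = 137

137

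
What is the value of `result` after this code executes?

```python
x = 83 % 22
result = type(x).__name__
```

x is int; result = 'int'

'int'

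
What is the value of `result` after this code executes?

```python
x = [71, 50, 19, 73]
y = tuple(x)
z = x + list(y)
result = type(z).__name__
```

x is list; y is tuple; z is list; result = 'list'

'list'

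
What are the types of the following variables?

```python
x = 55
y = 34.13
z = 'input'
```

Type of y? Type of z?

y is assigned a number with a decimal point, so it is a float; z is assigned a quoted string literal, so it is a str

float, str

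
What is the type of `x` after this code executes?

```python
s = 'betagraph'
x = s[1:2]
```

Slicing a str returns str

str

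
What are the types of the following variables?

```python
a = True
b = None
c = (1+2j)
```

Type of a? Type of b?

a is assigned the constant True, which has type bool; b is assigned None, whose type is NoneType

bool, NoneType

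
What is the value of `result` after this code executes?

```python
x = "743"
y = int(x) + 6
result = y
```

x = '743'; y = 749; result = 749

749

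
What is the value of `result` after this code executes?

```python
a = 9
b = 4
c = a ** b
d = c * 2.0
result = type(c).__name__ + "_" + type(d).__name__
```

a is int; b is int; c is int; d is float; result = 'int_float'

'int_float'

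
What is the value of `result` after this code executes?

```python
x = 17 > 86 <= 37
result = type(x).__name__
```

x is bool; result = 'bool'

'bool'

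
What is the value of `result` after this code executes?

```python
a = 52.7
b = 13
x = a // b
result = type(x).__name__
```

a is float; b is int; x is float; result = 'float'

'float'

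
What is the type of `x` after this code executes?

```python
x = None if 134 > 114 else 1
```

134 > 114 is True, so the if branch is taken

NoneType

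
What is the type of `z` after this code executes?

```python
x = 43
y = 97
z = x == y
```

Comparison returns bool

bool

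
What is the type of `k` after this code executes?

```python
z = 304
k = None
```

None has type NoneType

NoneType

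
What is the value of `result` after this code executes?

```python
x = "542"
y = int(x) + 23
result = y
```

x = '542'; y = 565; result = 565

565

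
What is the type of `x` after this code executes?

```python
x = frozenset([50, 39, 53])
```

frozenset() returns frozenset

frozenset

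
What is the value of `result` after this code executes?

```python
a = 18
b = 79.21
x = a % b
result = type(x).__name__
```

a is int; b is float; x is float; result = 'float'

'float'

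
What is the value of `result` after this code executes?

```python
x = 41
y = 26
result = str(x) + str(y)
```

x = 41; y = 26; result = '4126'

'4126'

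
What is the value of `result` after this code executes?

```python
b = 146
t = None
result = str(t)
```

b = 146; t = None; result = 'None'

'None'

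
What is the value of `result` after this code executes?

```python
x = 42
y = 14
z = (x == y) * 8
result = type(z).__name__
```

x is int; y is int; z is int; result = 'int'

'int'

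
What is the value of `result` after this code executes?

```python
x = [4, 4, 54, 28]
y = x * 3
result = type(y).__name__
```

x is list; y is list; result = 'list'

'list'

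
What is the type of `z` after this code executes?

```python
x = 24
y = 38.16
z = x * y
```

int * float = float

float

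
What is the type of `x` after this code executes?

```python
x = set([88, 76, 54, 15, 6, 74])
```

set() constructor returns set

set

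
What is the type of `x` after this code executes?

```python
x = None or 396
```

'or' with None returns the other truthy value

int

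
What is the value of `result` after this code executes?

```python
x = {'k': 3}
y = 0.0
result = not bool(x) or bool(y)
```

x = {'k': 3}; y = 0.0; result = False

False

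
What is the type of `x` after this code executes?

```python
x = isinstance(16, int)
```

isinstance() returns bool

bool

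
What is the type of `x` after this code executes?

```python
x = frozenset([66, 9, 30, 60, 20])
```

frozenset() returns frozenset

frozenset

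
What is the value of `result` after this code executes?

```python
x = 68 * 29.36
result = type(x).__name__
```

x is float; result = 'float'

'float'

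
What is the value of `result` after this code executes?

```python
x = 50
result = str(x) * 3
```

x = 50; result = '505050'

'505050'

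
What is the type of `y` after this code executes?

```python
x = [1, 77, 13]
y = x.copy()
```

list.copy() returns list

list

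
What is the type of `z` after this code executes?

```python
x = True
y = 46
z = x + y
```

bool + int = int (bool is subclass of int)

int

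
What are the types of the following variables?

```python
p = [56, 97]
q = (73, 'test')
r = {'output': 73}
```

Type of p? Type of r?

p is assigned a list literal (square brackets); r is assigned a dict literal ({key: value})

list, dict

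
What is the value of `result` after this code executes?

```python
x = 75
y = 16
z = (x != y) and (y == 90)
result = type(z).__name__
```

x is int; y is int; z is bool; result = 'bool'

'bool'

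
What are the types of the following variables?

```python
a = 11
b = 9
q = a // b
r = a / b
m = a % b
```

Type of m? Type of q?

% of ints returns int; // returns int

int, int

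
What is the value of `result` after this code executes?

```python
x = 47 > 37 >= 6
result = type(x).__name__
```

x is bool; result = 'bool'

'bool'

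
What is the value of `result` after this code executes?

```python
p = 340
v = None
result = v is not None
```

p = 340; v = None; result = False

False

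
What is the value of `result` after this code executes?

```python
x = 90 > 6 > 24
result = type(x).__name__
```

x is bool; result = 'bool'

'bool'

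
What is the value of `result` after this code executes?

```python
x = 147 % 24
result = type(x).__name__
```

x is int; result = 'int'

'int'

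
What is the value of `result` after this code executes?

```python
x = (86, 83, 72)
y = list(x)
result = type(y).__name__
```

x is tuple; y is list; result = 'list'

'list'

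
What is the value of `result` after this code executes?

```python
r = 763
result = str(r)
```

r = 763; result = '763'

'763'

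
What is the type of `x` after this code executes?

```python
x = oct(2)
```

oct() returns str representation

str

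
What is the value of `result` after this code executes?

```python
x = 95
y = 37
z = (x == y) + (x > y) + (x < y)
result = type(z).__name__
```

x is int; y is int; z is int; result = 'int'

'int'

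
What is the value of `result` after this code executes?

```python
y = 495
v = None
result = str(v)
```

y = 495; v = None; result = 'None'

'None'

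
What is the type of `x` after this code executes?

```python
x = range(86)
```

range() returns a range object

range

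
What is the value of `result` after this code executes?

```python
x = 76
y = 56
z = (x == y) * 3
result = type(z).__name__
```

x is int; y is int; z is int; result = 'int'

'int'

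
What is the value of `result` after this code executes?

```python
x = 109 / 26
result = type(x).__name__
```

x is float; result = 'float'

'float'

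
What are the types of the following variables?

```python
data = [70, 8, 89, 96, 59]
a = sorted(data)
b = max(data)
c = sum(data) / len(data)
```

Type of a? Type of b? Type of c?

sorted() returns list; max of ints returns int; int / int = float

list, int, float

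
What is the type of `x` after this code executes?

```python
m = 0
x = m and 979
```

'and' returns first falsy value (0 is int)

int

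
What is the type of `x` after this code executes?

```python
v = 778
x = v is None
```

'is' comparison returns bool

bool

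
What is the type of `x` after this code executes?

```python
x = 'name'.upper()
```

str.upper() returns str

str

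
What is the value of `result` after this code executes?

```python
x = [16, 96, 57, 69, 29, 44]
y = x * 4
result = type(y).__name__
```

x is list; y is list; result = 'list'

'list'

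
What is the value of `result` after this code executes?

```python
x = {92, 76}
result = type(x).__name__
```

x is set; result = 'set'

'set'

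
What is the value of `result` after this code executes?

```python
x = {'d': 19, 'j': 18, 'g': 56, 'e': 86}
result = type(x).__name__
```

x is dict; result = 'dict'

'dict'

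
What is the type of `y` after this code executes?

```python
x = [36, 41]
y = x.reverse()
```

list.reverse() returns None

NoneType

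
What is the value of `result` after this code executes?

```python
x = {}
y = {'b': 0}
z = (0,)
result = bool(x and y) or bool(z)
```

x = {}; y = {'b': 0}; z = (0,); result = True

True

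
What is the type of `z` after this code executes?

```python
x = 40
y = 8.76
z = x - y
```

int - float = float

float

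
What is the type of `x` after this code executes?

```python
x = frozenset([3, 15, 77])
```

frozenset() returns frozenset

frozenset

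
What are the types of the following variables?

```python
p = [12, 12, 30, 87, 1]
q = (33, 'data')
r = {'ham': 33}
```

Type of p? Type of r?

p is assigned a list literal (square brackets); r is assigned a dict literal ({key: value})

list, dict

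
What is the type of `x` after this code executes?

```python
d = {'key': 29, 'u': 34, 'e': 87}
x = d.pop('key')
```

dict.pop() returns the value

int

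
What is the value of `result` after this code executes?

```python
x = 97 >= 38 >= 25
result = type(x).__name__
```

x is bool; result = 'bool'

'bool'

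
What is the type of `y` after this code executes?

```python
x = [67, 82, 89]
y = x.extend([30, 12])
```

list.extend() returns None

NoneType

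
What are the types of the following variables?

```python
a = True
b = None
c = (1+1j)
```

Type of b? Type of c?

b is assigned None, whose type is NoneType; c is assigned (1+1j), an int plus an imaginary literal (j suffix), which evaluates to complex

NoneType, complex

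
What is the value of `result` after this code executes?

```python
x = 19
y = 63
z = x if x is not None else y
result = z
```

x = 19; y = 63; z = 19; result = 19

19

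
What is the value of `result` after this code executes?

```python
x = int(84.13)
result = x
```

x = 84; result = 84

84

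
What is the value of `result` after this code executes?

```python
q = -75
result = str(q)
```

q = -75; result = '-75'

'-75'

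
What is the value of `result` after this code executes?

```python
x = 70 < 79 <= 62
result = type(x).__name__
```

x is bool; result = 'bool'

'bool'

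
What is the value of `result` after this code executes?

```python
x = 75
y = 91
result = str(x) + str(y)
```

x = 75; y = 91; result = '7591'

'7591'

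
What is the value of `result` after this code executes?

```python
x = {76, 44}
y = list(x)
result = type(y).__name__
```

x is set; y is list; result = 'list'

'list'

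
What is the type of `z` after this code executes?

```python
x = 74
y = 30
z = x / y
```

int / int = float

float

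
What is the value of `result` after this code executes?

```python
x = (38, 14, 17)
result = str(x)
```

x = (38, 14, 17); result = '(38, 14, 17)'

'(38, 14, 17)'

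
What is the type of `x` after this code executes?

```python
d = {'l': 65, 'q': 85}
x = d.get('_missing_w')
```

dict.get() returns None when key not found

NoneType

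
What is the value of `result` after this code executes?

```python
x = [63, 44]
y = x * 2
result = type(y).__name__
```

x is list; y is list; result = 'list'

'list'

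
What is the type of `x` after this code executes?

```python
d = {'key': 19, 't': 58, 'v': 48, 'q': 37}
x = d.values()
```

.values() returns dict_values view

dict_values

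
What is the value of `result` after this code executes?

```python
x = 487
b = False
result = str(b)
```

x = 487; b = False; result = 'False'

'False'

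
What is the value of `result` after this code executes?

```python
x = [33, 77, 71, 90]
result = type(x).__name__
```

x is list; result = 'list'

'list'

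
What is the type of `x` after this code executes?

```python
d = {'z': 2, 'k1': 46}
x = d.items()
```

dict.items() returns dict_items view

dict_items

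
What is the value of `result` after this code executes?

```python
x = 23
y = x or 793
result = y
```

x = 23; y = 23; result = 23

23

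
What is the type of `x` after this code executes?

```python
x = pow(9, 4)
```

pow(int, int) returns int

int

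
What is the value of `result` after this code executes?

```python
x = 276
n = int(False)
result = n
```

x = 276; n = 0; result = 0

0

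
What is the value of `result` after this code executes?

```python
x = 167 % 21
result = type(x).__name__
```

x is int; result = 'int'

'int'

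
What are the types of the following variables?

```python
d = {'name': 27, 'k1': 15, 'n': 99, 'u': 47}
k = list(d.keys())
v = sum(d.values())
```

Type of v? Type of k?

sum of ints is int; list() converts to list

int, list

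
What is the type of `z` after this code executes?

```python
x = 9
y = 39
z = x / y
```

int / int = float

float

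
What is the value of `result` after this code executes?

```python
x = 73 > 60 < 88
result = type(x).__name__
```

x is bool; result = 'bool'

'bool'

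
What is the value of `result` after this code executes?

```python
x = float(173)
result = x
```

x = 173.0; result = 173.0

173.0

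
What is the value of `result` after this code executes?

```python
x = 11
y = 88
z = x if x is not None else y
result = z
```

x = 11; y = 88; z = 11; result = 11

11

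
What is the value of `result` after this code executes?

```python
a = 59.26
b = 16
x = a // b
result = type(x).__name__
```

a is float; b is int; x is float; result = 'float'

'float'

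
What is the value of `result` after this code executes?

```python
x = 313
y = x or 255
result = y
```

x = 313; y = 313; result = 313

313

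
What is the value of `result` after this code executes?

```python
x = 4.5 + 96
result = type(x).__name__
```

x is float; result = 'float'

'float'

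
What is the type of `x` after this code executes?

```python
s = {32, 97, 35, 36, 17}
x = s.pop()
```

Popping from set[int] returns int

int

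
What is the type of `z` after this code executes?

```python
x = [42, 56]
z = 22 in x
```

'in' operator returns bool

bool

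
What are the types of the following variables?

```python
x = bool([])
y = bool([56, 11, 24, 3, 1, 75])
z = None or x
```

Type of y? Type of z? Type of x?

bool() returns bool; None or bool returns the bool; bool() returns bool

bool, bool, bool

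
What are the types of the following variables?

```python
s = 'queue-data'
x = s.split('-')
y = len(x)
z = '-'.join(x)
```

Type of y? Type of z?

len() returns int; str.join() returns str

int, str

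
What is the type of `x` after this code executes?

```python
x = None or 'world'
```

'or' with None returns the other truthy value (str)

str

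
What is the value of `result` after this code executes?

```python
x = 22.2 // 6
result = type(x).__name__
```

x is float; result = 'float'

'float'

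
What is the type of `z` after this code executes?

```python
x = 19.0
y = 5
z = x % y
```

float % int = float

float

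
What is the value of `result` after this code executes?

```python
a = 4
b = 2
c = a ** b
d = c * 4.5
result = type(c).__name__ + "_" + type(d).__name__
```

a is int; b is int; c is int; d is float; result = 'int_float'

'int_float'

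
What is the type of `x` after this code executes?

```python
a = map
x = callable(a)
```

callable() returns bool

bool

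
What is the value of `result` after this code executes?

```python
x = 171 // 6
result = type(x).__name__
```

x is int; result = 'int'

'int'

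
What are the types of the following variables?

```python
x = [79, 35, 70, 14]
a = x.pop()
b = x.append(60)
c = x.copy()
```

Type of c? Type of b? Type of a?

copy() returns list; append() returns None; pop() returns element

list, NoneType, int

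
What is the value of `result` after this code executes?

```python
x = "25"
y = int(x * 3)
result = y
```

x = '25'; y = 252525; result = 252525

252525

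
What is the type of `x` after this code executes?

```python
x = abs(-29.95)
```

abs() of float returns float

float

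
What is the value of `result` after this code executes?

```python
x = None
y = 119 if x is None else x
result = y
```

x = None; y = 119; result = 119

119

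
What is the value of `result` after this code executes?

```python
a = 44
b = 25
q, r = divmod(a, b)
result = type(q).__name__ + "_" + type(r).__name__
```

a is int; b is int; q is int; r is int; result = 'int_int'

'int_int'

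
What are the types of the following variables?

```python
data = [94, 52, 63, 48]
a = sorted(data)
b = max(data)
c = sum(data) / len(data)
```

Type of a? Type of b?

sorted() returns list; max of ints returns int

list, int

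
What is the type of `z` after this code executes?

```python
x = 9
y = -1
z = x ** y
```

int ** negative = float

float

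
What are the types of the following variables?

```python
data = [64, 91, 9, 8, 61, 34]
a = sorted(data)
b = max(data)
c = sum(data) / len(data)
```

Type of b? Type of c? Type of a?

max of ints returns int; int / int = float; sorted() returns list

int, float, list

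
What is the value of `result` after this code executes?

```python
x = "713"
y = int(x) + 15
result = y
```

x = '713'; y = 728; result = 728

728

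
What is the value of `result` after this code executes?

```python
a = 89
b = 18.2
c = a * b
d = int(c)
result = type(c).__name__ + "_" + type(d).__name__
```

a is int; b is float; c is float; d is int; result = 'float_int'

'float_int'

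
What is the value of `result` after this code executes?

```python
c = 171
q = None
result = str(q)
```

c = 171; q = None; result = 'None'

'None'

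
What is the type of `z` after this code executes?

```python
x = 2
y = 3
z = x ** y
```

positive int ** positive int = int

int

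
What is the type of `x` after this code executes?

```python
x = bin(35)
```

bin() returns str representation

str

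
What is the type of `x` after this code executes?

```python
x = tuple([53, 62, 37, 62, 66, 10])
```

tuple() constructor returns tuple

tuple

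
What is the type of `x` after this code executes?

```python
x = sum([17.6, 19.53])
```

sum() of floats returns float

float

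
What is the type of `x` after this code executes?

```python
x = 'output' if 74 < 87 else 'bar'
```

Both branches of conditional are str

str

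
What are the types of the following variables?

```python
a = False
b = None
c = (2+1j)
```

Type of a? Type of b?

a is assigned the constant False, which has type bool; b is assigned None, whose type is NoneType

bool, NoneType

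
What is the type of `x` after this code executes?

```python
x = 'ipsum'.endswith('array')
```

str.endswith() returns bool

bool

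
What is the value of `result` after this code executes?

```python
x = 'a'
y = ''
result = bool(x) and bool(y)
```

x = 'a'; y = ''; result = False

False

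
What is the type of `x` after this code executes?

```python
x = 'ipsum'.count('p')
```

str.count() returns int

int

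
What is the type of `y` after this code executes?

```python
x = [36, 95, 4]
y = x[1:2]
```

Slicing a list returns a list

list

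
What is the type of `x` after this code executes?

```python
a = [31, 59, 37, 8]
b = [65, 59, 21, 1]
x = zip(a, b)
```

zip() returns a zip object

zip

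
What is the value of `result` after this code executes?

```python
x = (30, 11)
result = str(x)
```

x = (30, 11); result = '(30, 11)'

'(30, 11)'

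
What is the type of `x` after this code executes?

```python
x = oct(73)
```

oct() returns str representation

str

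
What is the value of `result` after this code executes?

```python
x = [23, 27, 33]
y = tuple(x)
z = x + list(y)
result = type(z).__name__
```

x is list; y is tuple; z is list; result = 'list'

'list'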